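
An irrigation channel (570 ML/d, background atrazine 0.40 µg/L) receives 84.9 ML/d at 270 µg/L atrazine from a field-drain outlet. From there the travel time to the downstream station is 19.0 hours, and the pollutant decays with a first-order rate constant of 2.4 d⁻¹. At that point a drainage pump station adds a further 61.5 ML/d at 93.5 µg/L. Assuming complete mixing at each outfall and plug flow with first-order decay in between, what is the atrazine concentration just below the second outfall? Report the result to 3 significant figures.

12.9 µg/L

Flow-weighted average: C = (570.0·0.4000 + 84.90·270.0) / 654.9 = 23150/654.9 = 35.35 µg/L; combined flow 654.9 ML/d.
Applying C = C₀e^(−kt): 35.35 × 0.1496 = 5.287 µg/L.
At the second outfall, C = (654.9·5.287 + 61.50·93.50) / (654.9 + 61.50) = 12.86 µg/L.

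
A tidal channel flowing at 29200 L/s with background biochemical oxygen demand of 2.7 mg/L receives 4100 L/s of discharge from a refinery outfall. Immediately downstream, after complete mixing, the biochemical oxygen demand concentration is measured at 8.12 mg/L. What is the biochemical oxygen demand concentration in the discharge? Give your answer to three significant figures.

46.7 mg/L

Mass balance: 29200·2.700 + 4100·Cₑ = 33300·8.120
→ Cₑ = (33300·8.120 − 29200·2.700) / 4100 = 46.72 mg/L.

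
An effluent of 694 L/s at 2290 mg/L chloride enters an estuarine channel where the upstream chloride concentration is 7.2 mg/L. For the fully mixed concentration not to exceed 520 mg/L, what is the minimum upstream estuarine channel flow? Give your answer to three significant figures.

Set C_mix = 520: (Q·7.200 + 694.0·2290) / (Q + 694.0) = 520
→ Q = 694.0·(2290 − 520)/(520 − 7.200) = 2395 L/s.

2400 L/s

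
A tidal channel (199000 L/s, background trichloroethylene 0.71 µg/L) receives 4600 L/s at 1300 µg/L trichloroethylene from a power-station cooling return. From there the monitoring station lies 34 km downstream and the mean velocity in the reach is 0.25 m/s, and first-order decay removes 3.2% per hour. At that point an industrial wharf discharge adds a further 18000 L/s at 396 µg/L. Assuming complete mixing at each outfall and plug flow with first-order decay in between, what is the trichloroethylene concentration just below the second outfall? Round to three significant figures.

Flow-weighted average: C = (199000·0.7100 + 4600·1300) / 203600 = 6121000/203600 = 30.07 µg/L; combined flow 203600 L/s.
Travel time t = 34·1000 / 0.25 = 136000 s = 37.78 h.
3.2%/h lost → k = −ln(1 − 0.032) = 0.03252 h⁻¹.
After decay, C = 30.07 × e^(−kt) = 30.07 × 0.2927 = 8.800 µg/L.
At the second outfall, C = (203600·8.800 + 18000·396.0) / (203600 + 18000) = 40.25 µg/L.

40.3 µg/L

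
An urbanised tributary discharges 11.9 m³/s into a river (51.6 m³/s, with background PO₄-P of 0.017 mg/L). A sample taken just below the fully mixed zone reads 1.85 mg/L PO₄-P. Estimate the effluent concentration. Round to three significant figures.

Mass balance: 51.60·0.01700 + 11.90·Cₑ = 63.50·1.850
→ Cₑ = (63.50·1.850 − 51.60·0.01700) / 11.90 = 9.798 mg/L.

9.80 mg/L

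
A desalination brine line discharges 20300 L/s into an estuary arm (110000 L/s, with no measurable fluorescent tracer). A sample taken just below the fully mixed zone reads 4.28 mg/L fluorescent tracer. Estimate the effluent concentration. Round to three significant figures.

Mass balance: 110000·0 + 20300·Cₑ = 130300·4.280
→ Cₑ = (130300·4.280 − 110000·0) / 20300 = 27.47 mg/L.

27.5 mg/L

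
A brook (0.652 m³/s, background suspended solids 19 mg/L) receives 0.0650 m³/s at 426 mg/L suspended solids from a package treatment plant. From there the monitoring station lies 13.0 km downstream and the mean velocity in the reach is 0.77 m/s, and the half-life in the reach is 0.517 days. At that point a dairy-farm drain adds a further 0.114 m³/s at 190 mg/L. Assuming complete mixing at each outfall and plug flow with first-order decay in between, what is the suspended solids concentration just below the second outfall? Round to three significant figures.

63.2 mg/L

Mass balance: C = (0.6520·19.00 + 0.06500·426.0) / 0.7170 = 40.08/0.7170 = 55.90 mg/L; combined flow 0.7170 m³/s.
Travel time t = 13.0·1000 / 0.77 = 16880 s = 4.690 h.
Half-life 0.517 d → k = ln 2 / 0.517 = 1.341 d⁻¹.
After decay, C = 55.90 × e^(−kt) = 55.90 × 0.7695 = 43.01 mg/L.
At the second outfall, C = (0.7170·43.01 + 0.1140·190.0) / (0.7170 + 0.1140) = 63.18 mg/L.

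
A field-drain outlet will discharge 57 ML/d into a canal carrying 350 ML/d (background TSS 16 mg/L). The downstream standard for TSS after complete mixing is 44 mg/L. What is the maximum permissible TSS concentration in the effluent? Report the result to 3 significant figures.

216 mg/L

At the limit, (Qr·Cr + Qe·Cₑ)/(Qr + Qe) = 44:
Cₑ = (407.0·44 − 350.0·16.00) / 57.00 = 215.9 mg/L.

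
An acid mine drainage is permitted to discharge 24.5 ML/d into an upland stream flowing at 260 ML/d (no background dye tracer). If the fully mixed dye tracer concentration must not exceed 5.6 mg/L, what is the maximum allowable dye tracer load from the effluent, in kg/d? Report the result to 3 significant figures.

1590 kg/d

Mass balance at the limit: 260.0·0 + 24.50·Cₑ = 284.5·5.6 → Cₑ = 65.03 mg/L.
24.50 ML/d = 0.2836 m³/s. Load = 0.2836 m³/s × 65.03 g/m³ × 86 400 s/d = 1593 kg/d.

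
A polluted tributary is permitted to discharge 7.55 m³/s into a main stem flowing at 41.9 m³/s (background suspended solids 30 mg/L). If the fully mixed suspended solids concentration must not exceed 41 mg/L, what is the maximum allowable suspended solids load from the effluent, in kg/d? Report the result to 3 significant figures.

66600 kg/d

Mass balance at the limit: 41.90·30.00 + 7.550·Cₑ = 49.45·41 → Cₑ = 102.0 mg/L.
Load = 7.550 m³/s × 102.0 g/m³ × 86 400 s/d = 66570 kg/d.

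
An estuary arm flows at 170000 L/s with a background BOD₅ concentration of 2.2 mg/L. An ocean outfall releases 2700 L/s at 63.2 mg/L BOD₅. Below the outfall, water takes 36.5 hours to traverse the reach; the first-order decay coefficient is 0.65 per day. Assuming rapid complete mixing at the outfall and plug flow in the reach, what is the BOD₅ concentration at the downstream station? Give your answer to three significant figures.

Conservation of mass: C = (170000·2.200 + 2700·63.20) / 172700 = 544600/172700 = 3.154 mg/L.
First-order decay: C = 3.154·exp(−k·t) = 3.154·0.3721 = 1.174 mg/L.

1.17 mg/L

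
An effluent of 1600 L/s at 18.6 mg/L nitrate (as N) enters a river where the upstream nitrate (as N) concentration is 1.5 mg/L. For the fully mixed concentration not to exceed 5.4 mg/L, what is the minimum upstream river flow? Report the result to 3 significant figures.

5420 L/s

Set C_mix = 5.4: (Q·1.500 + 1600·18.60) / (Q + 1600) = 5.4
→ Q = 1600·(18.60 − 5.4)/(5.4 − 1.500) = 5415 L/s.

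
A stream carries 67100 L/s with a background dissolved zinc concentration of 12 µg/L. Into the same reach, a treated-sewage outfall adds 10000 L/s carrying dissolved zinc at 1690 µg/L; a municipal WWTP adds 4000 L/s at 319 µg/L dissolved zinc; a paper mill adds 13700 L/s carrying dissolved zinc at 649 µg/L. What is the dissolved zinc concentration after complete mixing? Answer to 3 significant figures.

294 µg/L

After mixing, C = (67100·12.00 + 10000·1690 + 4000·319.0 + 13700·649.0) / 94800 = 27870000/94800 = 294.0 µg/L.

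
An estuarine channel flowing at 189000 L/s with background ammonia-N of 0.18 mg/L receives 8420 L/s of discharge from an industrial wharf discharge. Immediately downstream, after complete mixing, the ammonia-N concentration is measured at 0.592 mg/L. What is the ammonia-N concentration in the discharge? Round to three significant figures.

Mass balance: 189000·0.1800 + 8420·Cₑ = 197400·0.5920
→ Cₑ = (197400·0.5920 − 189000·0.1800) / 8420 = 9.840 mg/L.

9.84 mg/L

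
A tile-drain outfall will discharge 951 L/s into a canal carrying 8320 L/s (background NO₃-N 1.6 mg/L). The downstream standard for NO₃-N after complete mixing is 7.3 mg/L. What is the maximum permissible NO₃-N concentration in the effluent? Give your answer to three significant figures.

57.2 mg/L

At the limit, (Qr·Cr + Qe·Cₑ)/(Qr + Qe) = 7.3:
Cₑ = (9271·7.3 − 8320·1.600) / 951.0 = 57.17 mg/L.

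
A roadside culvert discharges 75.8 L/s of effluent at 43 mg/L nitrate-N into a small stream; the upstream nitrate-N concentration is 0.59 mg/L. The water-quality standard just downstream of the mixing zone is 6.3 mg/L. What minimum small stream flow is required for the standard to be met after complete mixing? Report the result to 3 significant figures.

Set C_mix = 6.3: (Q·0.5900 + 75.80·43.00) / (Q + 75.80) = 6.3
→ Q = 75.80·(43.00 − 6.3)/(6.3 − 0.5900) = 487.2 L/s.

487 L/s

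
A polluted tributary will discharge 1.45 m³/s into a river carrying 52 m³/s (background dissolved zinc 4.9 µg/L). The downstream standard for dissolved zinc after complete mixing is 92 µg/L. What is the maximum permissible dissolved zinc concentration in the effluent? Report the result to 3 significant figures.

3220 µg/L

At the limit, (Qr·Cr + Qe·Cₑ)/(Qr + Qe) = 92:
Cₑ = (53.45·92 − 52.00·4.900) / 1.450 = 3216 µg/L.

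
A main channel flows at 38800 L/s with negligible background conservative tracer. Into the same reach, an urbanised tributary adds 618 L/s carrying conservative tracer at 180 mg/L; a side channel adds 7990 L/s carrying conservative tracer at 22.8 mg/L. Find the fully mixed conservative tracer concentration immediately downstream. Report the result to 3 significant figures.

Flow-weighted average: C = (38800·0 + 618.0·180.0 + 7990·22.80) / 47410 = 293400/47410 = 6.189 mg/L.

6.19 mg/L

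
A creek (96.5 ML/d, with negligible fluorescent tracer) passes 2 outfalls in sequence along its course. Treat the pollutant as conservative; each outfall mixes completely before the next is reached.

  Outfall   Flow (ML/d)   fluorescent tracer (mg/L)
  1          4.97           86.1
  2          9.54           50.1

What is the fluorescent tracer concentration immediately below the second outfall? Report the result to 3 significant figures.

Below outfall 1: Q → 101.5 ML/d, C = (96.50·0 + 4.970·86.10)/101.5 = 4.217 mg/L.
Below outfall 2: Q → 111.0 ML/d, C = (101.5·4.217 + 9.540·50.10)/111.0 = 8.160 mg/L.

8.16 mg/L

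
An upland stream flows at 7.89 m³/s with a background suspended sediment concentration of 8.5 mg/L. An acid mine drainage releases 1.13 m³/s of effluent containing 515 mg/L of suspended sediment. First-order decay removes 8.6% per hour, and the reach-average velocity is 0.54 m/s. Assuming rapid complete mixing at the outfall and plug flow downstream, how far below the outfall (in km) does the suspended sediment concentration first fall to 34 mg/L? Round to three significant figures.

16.2 km

Mass balance: C = (7.890·8.500 + 1.130·515.0) / 9.020 = 649.0/9.020 = 71.95 mg/L.
8.6%/h lost → k = −ln(1 − 0.086) = 0.08992 h⁻¹.
Set 71.95·exp(−k·t) = 34 → t = ln(71.95/34)/k = 30010 s = 8.336 h.
Distance = v·t = 0.54·30010 = 16210 m = 16.21 km.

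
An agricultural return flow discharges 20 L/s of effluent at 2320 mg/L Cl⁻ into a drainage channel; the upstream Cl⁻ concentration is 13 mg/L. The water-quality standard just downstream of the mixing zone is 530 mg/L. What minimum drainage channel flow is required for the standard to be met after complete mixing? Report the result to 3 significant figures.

69.2 L/s

Set C_mix = 530: (Q·13.00 + 20.00·2320) / (Q + 20.00) = 530
→ Q = 20.00·(2320 − 530)/(530 − 13.00) = 69.25 L/s.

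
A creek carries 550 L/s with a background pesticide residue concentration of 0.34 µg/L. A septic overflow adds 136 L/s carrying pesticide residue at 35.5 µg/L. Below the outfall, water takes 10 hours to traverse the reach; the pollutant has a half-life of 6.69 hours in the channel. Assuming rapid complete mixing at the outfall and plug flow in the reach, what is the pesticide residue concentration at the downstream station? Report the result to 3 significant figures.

Mass balance: C = (550.0·0.3400 + 136.0·35.50) / 686.0 = 5015/686.0 = 7.310 µg/L.
Half-life 6.69 h → k = ln 2 / 6.69 = 0.1036 h⁻¹ = 2.487 d⁻¹.
After decay, C = 7.310 × e^(−kt) = 7.310 × 0.3548 = 2.594 µg/L.

2.59 µg/L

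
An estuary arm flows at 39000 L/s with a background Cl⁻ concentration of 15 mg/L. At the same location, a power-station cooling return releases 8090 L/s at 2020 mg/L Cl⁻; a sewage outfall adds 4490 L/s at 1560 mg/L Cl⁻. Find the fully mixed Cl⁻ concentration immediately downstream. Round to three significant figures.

Mixed concentration C = ΣQC/ΣQ = (39000·15.00 + 8090·2020 + 4490·1560) / 51580 = 23930000/51580 = 464.0 mg/L.

464 mg/L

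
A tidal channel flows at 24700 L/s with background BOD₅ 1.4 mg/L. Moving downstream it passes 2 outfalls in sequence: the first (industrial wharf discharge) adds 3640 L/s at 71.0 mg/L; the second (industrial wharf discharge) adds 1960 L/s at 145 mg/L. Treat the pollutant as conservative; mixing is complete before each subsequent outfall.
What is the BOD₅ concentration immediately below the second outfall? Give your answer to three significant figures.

19.1 mg/L

After outfall 1: Q = 24700 + 3640 = 28340 L/s; C = (24700·1.400 + 3640·71.00)/28340 = 10.34 mg/L.
After outfall 2: Q = 28340 + 1960 = 30300 L/s; C = (28340·10.34 + 1960·145.0)/30300 = 19.05 mg/L.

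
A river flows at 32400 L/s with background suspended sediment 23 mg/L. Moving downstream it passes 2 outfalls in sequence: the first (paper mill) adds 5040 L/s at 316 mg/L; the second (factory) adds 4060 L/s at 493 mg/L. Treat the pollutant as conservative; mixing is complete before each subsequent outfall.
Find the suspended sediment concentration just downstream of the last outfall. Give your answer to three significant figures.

After outfall 1: Q = 32400 + 5040 = 37440 L/s; C = (32400·23.00 + 5040·316.0)/37440 = 62.44 mg/L.
After outfall 2: Q = 37440 + 4060 = 41500 L/s; C = (37440·62.44 + 4060·493.0)/41500 = 104.6 mg/L.

105 mg/L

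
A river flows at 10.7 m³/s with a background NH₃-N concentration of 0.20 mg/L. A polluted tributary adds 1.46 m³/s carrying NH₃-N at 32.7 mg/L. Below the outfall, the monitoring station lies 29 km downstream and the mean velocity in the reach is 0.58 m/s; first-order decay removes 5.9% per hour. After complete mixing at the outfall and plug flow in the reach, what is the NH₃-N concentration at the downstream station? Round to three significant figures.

1.76 mg/L

Flow-weighted average: C = (10.70·0.2000 + 1.460·32.70) / 12.16 = 49.88/12.16 = 4.102 mg/L.
Travel time t = 29·1000 / 0.58 = 50000 s = 13.89 h.
5.9%/h lost → k = −ln(1 − 0.059) = 0.06081 h⁻¹.
After decay, C = 4.102 × e^(−kt) = 4.102 × 0.4297 = 1.763 mg/L.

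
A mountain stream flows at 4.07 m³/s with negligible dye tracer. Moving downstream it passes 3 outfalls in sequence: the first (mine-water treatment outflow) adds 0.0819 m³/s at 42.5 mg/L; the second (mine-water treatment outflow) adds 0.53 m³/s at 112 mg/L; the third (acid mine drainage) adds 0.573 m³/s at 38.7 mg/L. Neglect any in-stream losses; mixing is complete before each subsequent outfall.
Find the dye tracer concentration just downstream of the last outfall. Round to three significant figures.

16.2 mg/L

Below outfall 1: Q → 4.152 m³/s, C = (4.070·0 + 0.08190·42.50)/4.152 = 0.8384 mg/L.
Below outfall 2: Q → 4.682 m³/s, C = (4.152·0.8384 + 0.5300·112.0)/4.682 = 13.42 mg/L.
Below outfall 3: Q → 5.255 m³/s, C = (4.682·13.42 + 0.5730·38.70)/5.255 = 16.18 mg/L.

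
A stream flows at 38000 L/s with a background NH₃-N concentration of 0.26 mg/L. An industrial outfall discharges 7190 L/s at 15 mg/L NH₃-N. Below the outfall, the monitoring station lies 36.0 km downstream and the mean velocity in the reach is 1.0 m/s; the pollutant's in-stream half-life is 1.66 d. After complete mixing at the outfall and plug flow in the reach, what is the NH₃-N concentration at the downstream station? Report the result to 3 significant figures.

Mass balance: C = (38000·0.2600 + 7190·15.00) / 45190 = 117700/45190 = 2.605 mg/L.
Travel time t = 36.0·1000 / 1.0 = 36000 s = 10.00 h.
Half-life 1.66 d → k = ln 2 / 1.66 = 0.4176 d⁻¹.
Decay over the reach: 2.605·exp(−kt) = 2.605·0.8403 = 2.189 mg/L.

2.19 mg/L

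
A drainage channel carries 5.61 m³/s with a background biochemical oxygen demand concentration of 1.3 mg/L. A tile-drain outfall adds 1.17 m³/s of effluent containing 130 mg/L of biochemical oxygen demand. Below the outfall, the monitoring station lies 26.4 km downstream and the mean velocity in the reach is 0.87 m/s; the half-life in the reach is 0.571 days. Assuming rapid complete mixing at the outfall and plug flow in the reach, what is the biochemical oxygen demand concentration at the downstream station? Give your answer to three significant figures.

Mass balance: C = (5.610·1.300 + 1.170·130.0) / 6.780 = 159.4/6.780 = 23.51 mg/L.
Travel time t = 26.4·1000 / 0.87 = 30340 s = 8.429 h.
Half-life 0.571 d → k = ln 2 / 0.571 = 1.214 d⁻¹.
Applying C = C₀e^(−kt): 23.51 × 0.6529 = 15.35 mg/L.

15.3 mg/L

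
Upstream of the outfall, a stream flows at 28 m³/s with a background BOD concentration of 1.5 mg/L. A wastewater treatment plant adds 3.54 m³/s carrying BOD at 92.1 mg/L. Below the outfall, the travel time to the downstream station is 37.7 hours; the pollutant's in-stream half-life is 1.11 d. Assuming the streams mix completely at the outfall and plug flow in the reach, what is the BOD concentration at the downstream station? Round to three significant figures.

Mass balance: C = (28.00·1.500 + 3.540·92.10) / 31.54 = 368.0/31.54 = 11.67 mg/L.
Half-life 1.11 d → k = ln 2 / 1.11 = 0.6245 d⁻¹.
Decay over the reach: 11.67·exp(−kt) = 11.67·0.3750 = 4.375 mg/L.

4.38 mg/L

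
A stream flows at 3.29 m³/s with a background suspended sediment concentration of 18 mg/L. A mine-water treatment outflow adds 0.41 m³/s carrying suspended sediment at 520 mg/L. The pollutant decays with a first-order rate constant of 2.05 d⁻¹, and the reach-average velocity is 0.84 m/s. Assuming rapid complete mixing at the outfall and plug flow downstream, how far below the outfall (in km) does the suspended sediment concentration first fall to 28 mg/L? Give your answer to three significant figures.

After mixing, C = (3.290·18.00 + 0.4100·520.0) / 3.700 = 272.4/3.700 = 73.63 mg/L.
Set 73.63·exp(−k·t) = 28 → t = ln(73.63/28)/k = 40750 s = 11.32 h.
Distance = v·t = 0.84·40750 = 34230 m = 34.23 km.

34.2 km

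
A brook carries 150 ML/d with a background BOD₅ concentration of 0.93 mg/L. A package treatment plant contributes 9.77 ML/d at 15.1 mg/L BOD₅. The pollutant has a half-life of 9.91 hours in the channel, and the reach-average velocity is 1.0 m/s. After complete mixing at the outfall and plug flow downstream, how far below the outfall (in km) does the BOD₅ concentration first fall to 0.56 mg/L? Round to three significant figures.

60.0 km

Mixed concentration C = ΣQC/ΣQ = (150.0·0.9300 + 9.770·15.10) / 159.8 = 287.0/159.8 = 1.797 mg/L.
Half-life 9.91 h → k = ln 2 / 9.91 = 0.06994 h⁻¹ = 1.679 d⁻¹.
Set 1.797·exp(−k·t) = 0.56 → t = ln(1.797/0.56)/k = 60000 s = 16.67 h.
Distance = v·t = 1.0·60000 = 60000 m = 60.00 km.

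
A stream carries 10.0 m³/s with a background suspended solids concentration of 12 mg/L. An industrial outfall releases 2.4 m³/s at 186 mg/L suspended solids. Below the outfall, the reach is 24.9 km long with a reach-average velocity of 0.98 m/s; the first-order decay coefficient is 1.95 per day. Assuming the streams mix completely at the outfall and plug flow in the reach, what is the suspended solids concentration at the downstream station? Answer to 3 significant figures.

25.7 mg/L

Flow-weighted average: C = (10.00·12.00 + 2.400·186.0) / 12.40 = 566.4/12.40 = 45.68 mg/L.
Travel time t = 24.9·1000 / 0.98 = 25410 s = 7.058 h.
First-order decay: C = 45.68·exp(−k·t) = 45.68·0.5636 = 25.74 mg/L.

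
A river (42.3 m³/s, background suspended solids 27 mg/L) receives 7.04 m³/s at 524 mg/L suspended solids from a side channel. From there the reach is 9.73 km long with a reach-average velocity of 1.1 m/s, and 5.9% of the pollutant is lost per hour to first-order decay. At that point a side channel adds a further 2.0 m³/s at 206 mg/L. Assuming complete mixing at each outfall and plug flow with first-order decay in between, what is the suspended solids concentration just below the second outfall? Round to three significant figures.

89.1 mg/L

Mass balance: C = (42.30·27.00 + 7.040·524.0) / 49.34 = 4831/49.34 = 97.91 mg/L; combined flow 49.34 m³/s.
Travel time t = 9.73·1000 / 1.1 = 8845 s = 2.457 h.
5.9%/h lost → k = −ln(1 − 0.059) = 0.06081 h⁻¹.
First-order decay: C = 97.91·exp(−k·t) = 97.91·0.8612 = 84.32 mg/L.
Second outfall: C = (49.34·84.32 + 2.000·206.0)/51.34 = 89.06 mg/L.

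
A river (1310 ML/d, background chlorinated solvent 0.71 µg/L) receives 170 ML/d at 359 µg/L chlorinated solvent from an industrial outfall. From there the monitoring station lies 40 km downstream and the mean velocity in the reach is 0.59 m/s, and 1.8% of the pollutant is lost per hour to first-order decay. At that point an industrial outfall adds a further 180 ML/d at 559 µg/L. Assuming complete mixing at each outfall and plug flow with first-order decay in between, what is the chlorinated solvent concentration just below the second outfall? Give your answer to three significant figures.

87.1 µg/L

Mixed concentration C = ΣQC/ΣQ = (1310·0.7100 + 170.0·359.0) / 1480 = 61960/1480 = 41.86 µg/L; combined flow 1480 ML/d.
Travel time t = 40·1000 / 0.59 = 67800 s = 18.83 h.
1.8%/h lost → k = −ln(1 − 0.018) = 0.01816 h⁻¹.
First-order decay: C = 41.86·exp(−k·t) = 41.86·0.7103 = 29.74 µg/L.
Second outfall: C = (1480·29.74 + 180.0·559.0)/1660 = 87.13 µg/L.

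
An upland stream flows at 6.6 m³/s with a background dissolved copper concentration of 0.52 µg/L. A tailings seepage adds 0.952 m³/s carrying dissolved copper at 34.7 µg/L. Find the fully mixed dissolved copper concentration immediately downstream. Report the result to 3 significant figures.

4.83 µg/L

Mixed concentration C = ΣQC/ΣQ = (6.600·0.5200 + 0.9520·34.70) / 7.552 = 36.47/7.552 = 4.829 µg/L.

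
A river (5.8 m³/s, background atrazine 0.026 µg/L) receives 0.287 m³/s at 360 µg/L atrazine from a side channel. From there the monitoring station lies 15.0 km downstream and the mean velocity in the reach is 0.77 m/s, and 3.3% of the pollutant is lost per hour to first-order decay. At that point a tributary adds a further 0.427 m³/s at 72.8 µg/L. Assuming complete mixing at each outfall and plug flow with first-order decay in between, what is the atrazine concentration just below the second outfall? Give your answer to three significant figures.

Mass balance: C = (5.800·0.02600 + 0.2870·360.0) / 6.087 = 103.5/6.087 = 17.00 µg/L; combined flow 6.087 m³/s.
Travel time t = 15.0·1000 / 0.77 = 19480 s = 5.411 h.
3.3%/h lost → k = −ln(1 − 0.033) = 0.03356 h⁻¹.
After decay, C = 17.00 × e^(−kt) = 17.00 × 0.8339 = 14.18 µg/L.
Second outfall: C = (6.087·14.18 + 0.4270·72.80)/6.514 = 18.02 µg/L.

18.0 µg/L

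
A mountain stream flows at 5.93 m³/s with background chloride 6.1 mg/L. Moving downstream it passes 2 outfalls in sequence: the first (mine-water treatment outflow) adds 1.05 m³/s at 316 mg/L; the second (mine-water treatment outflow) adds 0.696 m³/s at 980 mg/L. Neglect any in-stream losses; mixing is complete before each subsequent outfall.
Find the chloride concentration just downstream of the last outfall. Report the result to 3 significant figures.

Outfall 1: combined Q = 6.980 m³/s; C = (5.930·6.100 + 1.050·316.0)/6.980 = 52.72 mg/L.
Outfall 2: combined Q = 7.676 m³/s; C = (6.980·52.72 + 0.6960·980.0)/7.676 = 136.8 mg/L.

137 mg/L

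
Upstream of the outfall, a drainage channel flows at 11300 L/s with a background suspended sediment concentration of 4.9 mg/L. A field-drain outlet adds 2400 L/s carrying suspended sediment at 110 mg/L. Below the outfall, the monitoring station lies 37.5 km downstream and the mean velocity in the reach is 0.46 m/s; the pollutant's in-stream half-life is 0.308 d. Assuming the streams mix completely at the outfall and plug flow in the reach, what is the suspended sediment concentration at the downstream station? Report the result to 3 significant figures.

Conservation of mass: C = (11300·4.900 + 2400·110.0) / 13700 = 319400/13700 = 23.31 mg/L.
Travel time t = 37.5·1000 / 0.46 = 81520 s = 22.64 h.
Half-life 0.308 d → k = ln 2 / 0.308 = 2.250 d⁻¹.
After decay, C = 23.31 × e^(−kt) = 23.31 × 0.1196 = 2.789 mg/L.

2.79 mg/L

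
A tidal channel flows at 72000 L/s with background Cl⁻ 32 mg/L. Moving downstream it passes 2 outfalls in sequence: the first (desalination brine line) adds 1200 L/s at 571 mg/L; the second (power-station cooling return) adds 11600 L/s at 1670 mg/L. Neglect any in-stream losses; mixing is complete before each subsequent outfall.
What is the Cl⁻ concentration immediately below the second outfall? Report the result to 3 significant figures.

Outfall 1: combined Q = 73200 L/s; C = (72000·32.00 + 1200·571.0)/73200 = 40.84 mg/L.
Outfall 2: combined Q = 84800 L/s; C = (73200·40.84 + 11600·1670)/84800 = 263.7 mg/L.

264 mg/L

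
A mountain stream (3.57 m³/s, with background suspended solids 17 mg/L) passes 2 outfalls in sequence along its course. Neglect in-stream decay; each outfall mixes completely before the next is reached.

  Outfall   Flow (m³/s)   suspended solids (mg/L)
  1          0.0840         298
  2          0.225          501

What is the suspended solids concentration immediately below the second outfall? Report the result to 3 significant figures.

Outfall 1: combined Q = 3.654 m³/s; C = (3.570·17.00 + 0.08400·298.0)/3.654 = 23.46 mg/L.
Outfall 2: combined Q = 3.879 m³/s; C = (3.654·23.46 + 0.2250·501.0)/3.879 = 51.16 mg/L.

51.2 mg/L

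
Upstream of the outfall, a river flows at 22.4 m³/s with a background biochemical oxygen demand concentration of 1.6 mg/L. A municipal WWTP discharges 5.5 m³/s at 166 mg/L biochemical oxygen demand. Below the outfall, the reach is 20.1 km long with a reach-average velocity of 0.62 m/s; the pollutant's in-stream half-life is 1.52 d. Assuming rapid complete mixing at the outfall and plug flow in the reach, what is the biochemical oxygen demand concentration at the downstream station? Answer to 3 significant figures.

28.7 mg/L

Flow-weighted average: C = (22.40·1.600 + 5.500·166.0) / 27.90 = 948.8/27.90 = 34.01 mg/L.
Travel time t = 20.1·1000 / 0.62 = 32420 s = 9.005 h.
Half-life 1.52 d → k = ln 2 / 1.52 = 0.4560 d⁻¹.
Decay over the reach: 34.01·exp(−kt) = 34.01·0.8427 = 28.66 mg/L.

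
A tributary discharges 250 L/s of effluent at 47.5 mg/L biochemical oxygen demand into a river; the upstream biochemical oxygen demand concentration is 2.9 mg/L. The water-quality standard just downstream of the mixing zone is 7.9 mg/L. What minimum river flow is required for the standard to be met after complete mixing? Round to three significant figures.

Set C_mix = 7.9: (Q·2.900 + 250.0·47.50) / (Q + 250.0) = 7.9
→ Q = 250.0·(47.50 − 7.9)/(7.9 − 2.900) = 1980 L/s.

1980 L/s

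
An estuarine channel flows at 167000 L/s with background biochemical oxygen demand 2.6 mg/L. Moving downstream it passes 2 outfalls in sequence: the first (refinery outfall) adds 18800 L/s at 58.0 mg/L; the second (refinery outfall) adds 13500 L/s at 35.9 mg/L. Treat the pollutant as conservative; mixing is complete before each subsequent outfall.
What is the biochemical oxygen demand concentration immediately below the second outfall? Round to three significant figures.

10.1 mg/L

After outfall 1: Q = 167000 + 18800 = 185800 L/s; C = (167000·2.600 + 18800·58.00)/185800 = 8.206 mg/L.
After outfall 2: Q = 185800 + 13500 = 199300 L/s; C = (185800·8.206 + 13500·35.90)/199300 = 10.08 mg/L.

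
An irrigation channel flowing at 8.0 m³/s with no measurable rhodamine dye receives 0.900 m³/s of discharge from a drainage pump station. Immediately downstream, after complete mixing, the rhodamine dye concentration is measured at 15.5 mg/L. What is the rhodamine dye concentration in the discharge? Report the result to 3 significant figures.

153 mg/L

Mass balance: 8.000·0 + 0.9000·Cₑ = 8.900·15.50
→ Cₑ = (8.900·15.50 − 8.000·0) / 0.9000 = 153.3 mg/L.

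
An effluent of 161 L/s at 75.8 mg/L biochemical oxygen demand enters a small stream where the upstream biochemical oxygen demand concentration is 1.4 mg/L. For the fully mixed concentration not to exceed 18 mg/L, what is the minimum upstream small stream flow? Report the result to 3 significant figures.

561 L/s

Set C_mix = 18: (Q·1.400 + 161.0·75.80) / (Q + 161.0) = 18
→ Q = 161.0·(75.80 − 18)/(18 − 1.400) = 560.6 L/s.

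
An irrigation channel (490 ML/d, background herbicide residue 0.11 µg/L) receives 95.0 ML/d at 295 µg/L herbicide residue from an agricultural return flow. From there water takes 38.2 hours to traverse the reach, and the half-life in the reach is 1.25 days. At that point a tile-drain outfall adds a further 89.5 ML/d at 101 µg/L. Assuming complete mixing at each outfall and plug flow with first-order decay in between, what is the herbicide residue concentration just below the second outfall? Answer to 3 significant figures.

30.6 µg/L

Mass balance: C = (490.0·0.1100 + 95.00·295.0) / 585.0 = 28080/585.0 = 48.00 µg/L; combined flow 585.0 ML/d.
Half-life 1.25 d → k = ln 2 / 1.25 = 0.5545 d⁻¹.
Applying C = C₀e^(−kt): 48.00 × 0.4137 = 19.86 µg/L.
At the second outfall, C = (585.0·19.86 + 89.50·101.0) / (585.0 + 89.50) = 30.62 µg/L.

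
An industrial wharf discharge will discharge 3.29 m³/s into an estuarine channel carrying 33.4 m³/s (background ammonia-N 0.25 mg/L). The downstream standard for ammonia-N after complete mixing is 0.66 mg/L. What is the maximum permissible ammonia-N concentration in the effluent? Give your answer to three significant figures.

At the limit, (Qr·Cr + Qe·Cₑ)/(Qr + Qe) = 0.66:
Cₑ = (36.69·0.66 − 33.40·0.2500) / 3.290 = 4.822 mg/L.

4.82 mg/L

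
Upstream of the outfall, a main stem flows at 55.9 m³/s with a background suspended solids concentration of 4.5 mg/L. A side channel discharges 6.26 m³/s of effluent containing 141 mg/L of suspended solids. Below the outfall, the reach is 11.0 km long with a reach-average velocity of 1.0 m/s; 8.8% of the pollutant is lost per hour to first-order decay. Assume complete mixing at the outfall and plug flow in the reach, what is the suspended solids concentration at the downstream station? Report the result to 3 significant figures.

13.8 mg/L

Mixed concentration C = ΣQC/ΣQ = (55.90·4.500 + 6.260·141.0) / 62.16 = 1134/62.16 = 18.25 mg/L.
Travel time t = 11.0·1000 / 1.0 = 11000 s = 3.056 h.
8.8%/h lost → k = −ln(1 − 0.088) = 0.09212 h⁻¹.
Decay over the reach: 18.25·exp(−kt) = 18.25·0.7547 = 13.77 mg/L.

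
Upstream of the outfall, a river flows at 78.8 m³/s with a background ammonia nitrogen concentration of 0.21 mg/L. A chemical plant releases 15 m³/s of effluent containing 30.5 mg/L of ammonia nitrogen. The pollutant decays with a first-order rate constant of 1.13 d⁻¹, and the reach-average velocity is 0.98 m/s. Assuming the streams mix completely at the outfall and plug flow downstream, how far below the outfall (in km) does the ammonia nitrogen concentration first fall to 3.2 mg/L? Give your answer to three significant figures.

Flow-weighted average: C = (78.80·0.2100 + 15.00·30.50) / 93.80 = 474.0/93.80 = 5.054 mg/L.
Set 5.054·exp(−k·t) = 3.2 → t = ln(5.054/3.2)/k = 34940 s = 9.706 h.
Distance = v·t = 0.98·34940 = 34240 m = 34.24 km.

34.2 km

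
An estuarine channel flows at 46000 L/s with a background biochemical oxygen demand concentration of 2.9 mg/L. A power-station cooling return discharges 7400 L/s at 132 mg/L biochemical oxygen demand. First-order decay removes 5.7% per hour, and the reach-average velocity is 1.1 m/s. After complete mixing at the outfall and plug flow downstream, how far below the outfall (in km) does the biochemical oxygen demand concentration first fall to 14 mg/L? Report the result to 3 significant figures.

26.7 km

Conservation of mass: C = (46000·2.900 + 7400·132.0) / 53400 = 1110000/53400 = 20.79 mg/L.
5.7%/h lost → k = −ln(1 − 0.057) = 0.05869 h⁻¹.
Set 20.79·exp(−k·t) = 14 → t = ln(20.79/14)/k = 24260 s = 6.738 h.
Distance = v·t = 1.1·24260 = 26680 m = 26.68 km.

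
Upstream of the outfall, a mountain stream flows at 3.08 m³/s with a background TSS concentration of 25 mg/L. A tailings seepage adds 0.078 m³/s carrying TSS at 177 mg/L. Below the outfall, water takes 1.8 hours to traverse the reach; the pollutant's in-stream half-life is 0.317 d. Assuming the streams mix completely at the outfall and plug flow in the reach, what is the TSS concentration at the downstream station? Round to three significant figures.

24.4 mg/L

Mass balance: C = (3.080·25.00 + 0.07800·177.0) / 3.158 = 90.81/3.158 = 28.75 mg/L.
Half-life 0.317 d → k = ln 2 / 0.317 = 2.187 d⁻¹.
Decay over the reach: 28.75·exp(−kt) = 28.75·0.8487 = 24.41 mg/L.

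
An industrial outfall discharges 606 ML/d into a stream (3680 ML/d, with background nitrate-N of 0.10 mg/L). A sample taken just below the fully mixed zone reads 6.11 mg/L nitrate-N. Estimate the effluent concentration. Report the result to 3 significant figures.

Mass balance: 3680·0.1000 + 606.0·Cₑ = 4286·6.110
→ Cₑ = (4286·6.110 − 3680·0.1000) / 606.0 = 42.61 mg/L.

42.6 mg/L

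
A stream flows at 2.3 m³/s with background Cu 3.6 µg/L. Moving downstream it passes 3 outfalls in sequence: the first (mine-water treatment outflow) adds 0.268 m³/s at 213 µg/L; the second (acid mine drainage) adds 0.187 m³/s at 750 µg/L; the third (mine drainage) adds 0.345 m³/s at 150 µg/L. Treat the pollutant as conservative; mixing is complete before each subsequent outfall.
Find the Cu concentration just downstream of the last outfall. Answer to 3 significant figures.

83.0 µg/L

After outfall 1: Q = 2.300 + 0.2680 = 2.568 m³/s; C = (2.300·3.600 + 0.2680·213.0)/2.568 = 25.45 µg/L.
After outfall 2: Q = 2.568 + 0.1870 = 2.755 m³/s; C = (2.568·25.45 + 0.1870·750.0)/2.755 = 74.63 µg/L.
After outfall 3: Q = 2.755 + 0.3450 = 3.100 m³/s; C = (2.755·74.63 + 0.3450·150.0)/3.100 = 83.02 µg/L.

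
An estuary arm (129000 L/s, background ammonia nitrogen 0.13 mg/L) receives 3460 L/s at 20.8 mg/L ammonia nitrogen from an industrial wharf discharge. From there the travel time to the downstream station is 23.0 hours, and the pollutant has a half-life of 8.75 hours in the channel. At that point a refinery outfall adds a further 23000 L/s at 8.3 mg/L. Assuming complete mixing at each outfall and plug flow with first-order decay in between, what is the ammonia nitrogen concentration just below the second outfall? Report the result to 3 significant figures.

After mixing, C = (129000·0.1300 + 3460·20.80) / 132500 = 88740/132500 = 0.6699 mg/L; combined flow 132500 L/s.
Half-life 8.75 h → k = ln 2 / 8.75 = 0.07922 h⁻¹ = 1.901 d⁻¹.
Decay over the reach: 0.6699·exp(−kt) = 0.6699·0.1617 = 0.1083 mg/L.
Second outfall: C = (132500·0.1083 + 23000·8.300)/155500 = 1.320 mg/L.

1.32 mg/L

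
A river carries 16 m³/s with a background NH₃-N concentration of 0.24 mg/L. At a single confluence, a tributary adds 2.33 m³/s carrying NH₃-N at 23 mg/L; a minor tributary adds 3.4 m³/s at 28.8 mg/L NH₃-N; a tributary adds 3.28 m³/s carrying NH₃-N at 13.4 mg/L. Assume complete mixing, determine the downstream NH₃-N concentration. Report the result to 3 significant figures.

Mass balance: C = (16.00·0.2400 + 2.330·23.00 + 3.400·28.80 + 3.280·13.40) / 25.01 = 199.3/25.01 = 7.969 mg/L.

7.97 mg/L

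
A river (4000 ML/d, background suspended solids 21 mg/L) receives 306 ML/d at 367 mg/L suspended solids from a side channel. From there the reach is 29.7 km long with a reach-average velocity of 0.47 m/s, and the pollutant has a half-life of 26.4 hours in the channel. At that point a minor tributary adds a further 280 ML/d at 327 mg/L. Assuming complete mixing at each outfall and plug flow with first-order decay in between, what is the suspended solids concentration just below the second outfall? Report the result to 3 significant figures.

47.0 mg/L

After mixing, C = (4000·21.00 + 306.0·367.0) / 4306 = 196300/4306 = 45.59 mg/L; combined flow 4306 ML/d.
Travel time t = 29.7·1000 / 0.47 = 63190 s = 17.55 h.
Half-life 26.4 h → k = ln 2 / 26.4 = 0.02626 h⁻¹ = 0.6301 d⁻¹.
Applying C = C₀e^(−kt): 45.59 × 0.6307 = 28.75 mg/L.
At the second outfall, C = (4306·28.75 + 280.0·327.0) / (4306 + 280.0) = 46.96 mg/L.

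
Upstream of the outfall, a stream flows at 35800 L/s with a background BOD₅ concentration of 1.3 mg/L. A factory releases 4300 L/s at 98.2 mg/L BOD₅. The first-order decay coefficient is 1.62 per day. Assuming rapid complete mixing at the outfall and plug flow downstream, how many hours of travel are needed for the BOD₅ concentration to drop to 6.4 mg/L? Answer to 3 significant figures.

After mixing, C = (35800·1.300 + 4300·98.20) / 40100 = 468800/40100 = 11.69 mg/L.
11.69·exp(−k·t) = 6.4 → t = ln(11.69/6.4)/k = 32130 s = 8.926 h.

8.93 h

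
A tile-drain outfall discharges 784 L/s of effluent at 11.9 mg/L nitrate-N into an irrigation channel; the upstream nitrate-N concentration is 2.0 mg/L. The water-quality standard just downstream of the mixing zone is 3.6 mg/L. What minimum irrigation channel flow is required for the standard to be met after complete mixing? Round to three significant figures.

Set C_mix = 3.6: (Q·2.000 + 784.0·11.90) / (Q + 784.0) = 3.6
→ Q = 784.0·(11.90 − 3.6)/(3.6 − 2.000) = 4067 L/s.

4070 L/s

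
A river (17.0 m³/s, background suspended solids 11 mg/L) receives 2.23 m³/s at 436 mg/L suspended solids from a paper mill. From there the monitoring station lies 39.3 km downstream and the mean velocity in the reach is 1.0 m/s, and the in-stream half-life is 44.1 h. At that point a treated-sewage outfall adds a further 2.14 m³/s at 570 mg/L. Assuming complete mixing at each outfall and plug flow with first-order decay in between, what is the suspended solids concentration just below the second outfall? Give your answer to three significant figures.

103 mg/L

Conservation of mass: C = (17.00·11.00 + 2.230·436.0) / 19.23 = 1159/19.23 = 60.28 mg/L; combined flow 19.23 m³/s.
Travel time t = 39.3·1000 / 1.0 = 39300 s = 10.92 h.
Half-life 44.1 h → k = ln 2 / 44.1 = 0.01572 h⁻¹ = 0.3772 d⁻¹.
Applying C = C₀e^(−kt): 60.28 × 0.8423 = 50.78 mg/L.
At the second outfall, C = (19.23·50.78 + 2.140·570.0) / (19.23 + 2.140) = 102.8 mg/L.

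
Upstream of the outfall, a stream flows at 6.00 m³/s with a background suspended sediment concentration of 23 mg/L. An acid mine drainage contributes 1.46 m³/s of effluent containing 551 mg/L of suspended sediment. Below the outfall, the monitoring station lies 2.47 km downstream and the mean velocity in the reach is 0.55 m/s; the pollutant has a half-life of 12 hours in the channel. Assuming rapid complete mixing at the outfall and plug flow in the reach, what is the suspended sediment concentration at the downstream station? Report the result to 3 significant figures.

Conservation of mass: C = (6.000·23.00 + 1.460·551.0) / 7.460 = 942.5/7.460 = 126.3 mg/L.
Travel time t = 2.47·1000 / 0.55 = 4491 s = 1.247 h.
Half-life 12 h → k = ln 2 / 12 = 0.05776 h⁻¹ = 1.386 d⁻¹.
Applying C = C₀e^(−kt): 126.3 × 0.9305 = 117.6 mg/L.

118 mg/L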